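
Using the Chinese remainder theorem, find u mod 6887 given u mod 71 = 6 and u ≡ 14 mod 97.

2633

71⁻¹ mod 97: 71×41 ≡ 1 (mod 97), so 71⁻¹ ≡ 41.
u = 6 + 71×((14 − 6)×41 mod 97) = 6 + 71×37 = 2633.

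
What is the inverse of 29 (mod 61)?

By the extended Euclidean algorithm:
61 = 2*29 + 3
29 = 9*3 + 2
3 = 1*2 + 1
2 = 2*1 + 0
gcd(29, 61) = 1, so the inverse exists.
Bézout: 1 = 10*61 − 21*29.
So 29⁻¹ ≡ −21 ≡ 40 (mod 61).

40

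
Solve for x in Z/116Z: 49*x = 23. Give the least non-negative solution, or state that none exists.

107

gcd(49, 116) = 1, so a unique solution mod 116 exists.
49⁻¹ ≡ 45 (mod 116).
x ≡ 45*23 ≡ 107 (mod 116).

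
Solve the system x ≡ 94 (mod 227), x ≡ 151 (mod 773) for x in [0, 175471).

227⁻¹ mod 773: 227*126 ≡ 1 (mod 773), so 227⁻¹ ≡ 126.
x = 94 + 227*((151 − 94)*126 mod 773) = 94 + 227*225 = 51169.
Check: 51169 mod 227 = 94, 51169 mod 773 = 151. ✓

51169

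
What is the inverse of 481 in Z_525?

Run the extended Euclidean algorithm:
525 = 1*481 + 44
481 = 10*44 + 41
44 = 1*41 + 3
41 = 13*3 + 2
3 = 1*2 + 1
2 = 2*1 + 0
gcd(481, 525) = 1, so the inverse exists.
Bézout: 1 = 164*525 − 179*481.
So 481⁻¹ ≡ −179 ≡ 346 (mod 525).

346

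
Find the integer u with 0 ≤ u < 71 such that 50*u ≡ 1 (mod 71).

By the extended Euclidean algorithm:
71 = 1×50 + 21
50 = 2×21 + 8
21 = 2×8 + 5
8 = 1×5 + 3
5 = 1×3 + 2
3 = 1×2 + 1
2 = 2×1 + 0
gcd(50, 71) = 1, so the inverse exists.
Bézout: 1 = −19×71 + 27×50.
So 50⁻¹ ≡ 27 (mod 71).

27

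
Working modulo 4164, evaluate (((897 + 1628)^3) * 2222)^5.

1420

897 + 1628 = 2525
(2525)^3 ≡ 233 (mod 4164)
233 * 2222 = 517726 ≡ 1390 (mod 4164)
(1390)^5 ≡ 1420 (mod 4164)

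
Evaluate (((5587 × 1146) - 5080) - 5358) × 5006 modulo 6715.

5587 × 1146 = 6402702 ≡ 3307 (mod 6715)
3307 - 5080 = -1773 ≡ 4942 (mod 6715)
4942 - 5358 = -416 ≡ 6299 (mod 6715)
6299 × 5006 = 31532794 ≡ 5869 (mod 6715)

5869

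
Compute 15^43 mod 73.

Using repeated squaring:
43 in binary is 101011, i.e. 43 = 32 + 8 + 2 + 1.
15^1 ≡ 15 (mod 73)
15^2 ≡ 15^2 = 225 ≡ 6 (mod 73)
15^4 ≡ 6^2 = 36 (mod 73)
15^8 ≡ 36^2 = 1296 ≡ 55 (mod 73)
15^16 ≡ 55^2 = 3025 ≡ 32 (mod 73)
15^32 ≡ 32^2 = 1024 ≡ 2 (mod 73)
15^43 = 15^32 * 15^8 * 15^2 * 15^1 ≡ 2 * 55 * 6 * 15 (mod 73).
Accumulate the product:
2 * 55 = 110 ≡ 37
37 * 6 = 222 ≡ 3
3 * 15 = 45

45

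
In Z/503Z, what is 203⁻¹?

By the extended Euclidean algorithm:
503 = 2*203 + 97
203 = 2*97 + 9
97 = 10*9 + 7
9 = 1*7 + 2
7 = 3*2 + 1
2 = 2*1 + 0
gcd(203, 503) = 1, so the inverse exists.
Back-substitute for 1:
1 = 1*7 − 3*2
  = −3*9 + 4*7
  = 4*97 − 43*9
  = −43*203 + 90*97
  = 90*503 − 223*203
So 203⁻¹ ≡ −223 ≡ 280 (mod 503).

280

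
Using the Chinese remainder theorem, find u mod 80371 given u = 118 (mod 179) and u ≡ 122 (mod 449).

25715

179⁻¹ mod 449: 179×148 ≡ 1 (mod 449), so 179⁻¹ ≡ 148.
u = 118 + 179×((122 − 118)×148 mod 449) = 118 + 179×143 = 25715.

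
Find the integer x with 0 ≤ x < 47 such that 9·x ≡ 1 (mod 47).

21

Run the extended Euclidean algorithm:
47 = 5×9 + 2
9 = 4×2 + 1
2 = 2×1 + 0
gcd(9, 47) = 1, so the inverse exists.
Bézout: 1 = −4×47 + 21×9.
So 9⁻¹ ≡ 21 (mod 47).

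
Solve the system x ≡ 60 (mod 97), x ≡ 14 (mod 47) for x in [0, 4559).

97⁻¹ mod 47: 97·16 ≡ 1 (mod 47), so 97⁻¹ ≡ 16.
x = 60 + 97·((14 − 60)·16 mod 47) = 60 + 97·16 = 1612.
Check: 1612 mod 97 = 60, 1612 mod 47 = 14. ✓

1612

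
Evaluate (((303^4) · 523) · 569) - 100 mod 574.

(303)^4 ≡ 387 (mod 574)
387 · 523 = 202401 ≡ 353 (mod 574)
353 · 569 = 200857 ≡ 531 (mod 574)
531 - 100 = 431

431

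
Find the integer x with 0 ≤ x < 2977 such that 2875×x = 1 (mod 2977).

By the extended Euclidean algorithm:
2977 = 1×2875 + 102
2875 = 28×102 + 19
102 = 5×19 + 7
19 = 2×7 + 5
7 = 1×5 + 2
5 = 2×2 + 1
2 = 2×1 + 0
gcd(2875, 2977) = 1, so the inverse exists.
Back-substitute for 1:
1 = 1×5 − 2×2
  = −2×7 + 3×5
  = 3×19 − 8×7
  = −8×102 + 43×19
  = 43×2875 − 1212×102
  = −1212×2977 + 1255×2875
So 2875⁻¹ ≡ 1255 (mod 2977).

1255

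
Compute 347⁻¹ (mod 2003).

710

2003 = 5·347 + 268
347 = 1·268 + 79
268 = 3·79 + 31
79 = 2·31 + 17
31 = 1·17 + 14
17 = 1·14 + 3
14 = 4·3 + 2
3 = 1·2 + 1
2 = 2·1 + 0
gcd(347, 2003) = 1, so the inverse exists.
Back-substitute for 1:
1 = 1·3 − 1·2
  = −1·14 + 5·3
  = 5·17 − 6·14
  = −6·31 + 11·17
  = 11·79 − 28·31
  = −28·268 + 95·79
  = 95·347 − 123·268
  = −123·2003 + 710·347
So 347⁻¹ ≡ 710 (mod 2003).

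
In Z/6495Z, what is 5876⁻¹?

5771

Apply the Euclidean algorithm and back-substitute:
6495 = 1×5876 + 619
5876 = 9×619 + 305
619 = 2×305 + 9
305 = 33×9 + 8
9 = 1×8 + 1
8 = 8×1 + 0
gcd(5876, 6495) = 1, so the inverse exists.
Back-substitute for 1:
1 = 1×9 − 1×8
  = −1×305 + 34×9
  = 34×619 − 69×305
  = −69×5876 + 655×619
  = 655×6495 − 724×5876
So 5876⁻¹ ≡ −724 ≡ 5771 (mod 6495).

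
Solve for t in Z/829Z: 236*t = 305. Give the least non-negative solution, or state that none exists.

335

gcd(236, 829) = 1, so a unique solution mod 829 exists.
236⁻¹ ≡ 137 (mod 829).
t ≡ 137*305 ≡ 335 (mod 829).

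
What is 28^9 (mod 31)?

2

28^1 ≡ 28 (mod 31)
28^2 ≡ 28^2 = 784 ≡ 9 (mod 31)
28^4 ≡ 9^2 = 81 ≡ 19 (mod 31)
28^8 ≡ 19^2 = 361 ≡ 20 (mod 31)
28^9 = 28^8 * 28^1 ≡ 20 * 28 (mod 31).
20 * 28 = 560 ≡ 2 (mod 31).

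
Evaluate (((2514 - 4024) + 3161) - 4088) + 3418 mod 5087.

981

2514 - 4024 = -1510 ≡ 3577 (mod 5087)
3577 + 3161 = 6738 ≡ 1651 (mod 5087)
1651 - 4088 = -2437 ≡ 2650 (mod 5087)
2650 + 3418 = 6068 ≡ 981 (mod 5087)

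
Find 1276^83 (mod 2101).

1628

Compute successive squares:
83 in binary is 1010011, i.e. 83 = 64 + 16 + 2 + 1.
1276^1 ≡ 1276 (mod 2101)
1276^2 ≡ 1276^2 = 1628176 ≡ 2002 (mod 2101)
1276^4 ≡ 2002^2 = 4008004 ≡ 1397 (mod 2101)
1276^8 ≡ 1397^2 = 1951609 ≡ 1881 (mod 2101)
1276^16 ≡ 1881^2 = 3538161 ≡ 77 (mod 2101)
1276^32 ≡ 77^2 = 5929 ≡ 1727 (mod 2101)
1276^64 ≡ 1727^2 = 2982529 ≡ 1210 (mod 2101)
1276^83 = 1276^64 × 1276^16 × 1276^2 × 1276^1 ≡ 1210 × 77 × 2002 × 1276 (mod 2101).
Accumulate the product:
1210 × 77 = 93170 ≡ 726
726 × 2002 = 1453452 ≡ 1661
1661 × 1276 = 2119436 ≡ 1628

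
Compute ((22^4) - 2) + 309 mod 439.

137

(22)^4 ≡ 269 (mod 439)
269 - 2 = 267
267 + 309 = 576 ≡ 137 (mod 439)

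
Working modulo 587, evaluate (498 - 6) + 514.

419

498 - 6 = 492
492 + 514 = 1006 ≡ 419 (mod 587)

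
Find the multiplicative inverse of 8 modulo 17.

15

17 = 2*8 + 1
8 = 8*1 + 0
gcd(8, 17) = 1, so the inverse exists.
Back-substitute for 1:
1 = 1*17 − 2*8
So 8⁻¹ ≡ −2 ≡ 15 (mod 17).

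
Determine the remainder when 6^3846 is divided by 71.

4

3846 in binary is 111100000110, i.e. 3846 = 2048 + 1024 + 512 + 256 + 4 + 2.
6^1 ≡ 6 (mod 71)
6^2 ≡ 6^2 = 36 (mod 71)
6^4 ≡ 36^2 = 1296 ≡ 18 (mod 71)
6^8 ≡ 18^2 = 324 ≡ 40 (mod 71)
6^16 ≡ 40^2 = 1600 ≡ 38 (mod 71)
6^32 ≡ 38^2 = 1444 ≡ 24 (mod 71)
6^64 ≡ 24^2 = 576 ≡ 8 (mod 71)
6^128 ≡ 8^2 = 64 (mod 71)
6^256 ≡ 64^2 = 4096 ≡ 49 (mod 71)
6^512 ≡ 49^2 = 2401 ≡ 58 (mod 71)
6^1024 ≡ 58^2 = 3364 ≡ 27 (mod 71)
6^2048 ≡ 27^2 = 729 ≡ 19 (mod 71)
6^3846 = 6^2048 × 6^1024 × 6^512 × 6^256 × 6^4 × 6^2 ≡ 19 × 27 × 58 × 49 × 18 × 36 (mod 71).
Accumulate the product:
19 × 27 = 513 ≡ 16
16 × 58 = 928 ≡ 5
5 × 49 = 245 ≡ 32
32 × 18 = 576 ≡ 8
8 × 36 = 288 ≡ 4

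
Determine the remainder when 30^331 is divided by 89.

41

Using repeated squaring:
331 in binary is 101001011, i.e. 331 = 256 + 64 + 8 + 2 + 1.
30^1 ≡ 30 (mod 89)
30^2 ≡ 30^2 = 900 ≡ 10 (mod 89)
30^4 ≡ 10^2 = 100 ≡ 11 (mod 89)
30^8 ≡ 11^2 = 121 ≡ 32 (mod 89)
30^16 ≡ 32^2 = 1024 ≡ 45 (mod 89)
30^32 ≡ 45^2 = 2025 ≡ 67 (mod 89)
30^64 ≡ 67^2 = 4489 ≡ 39 (mod 89)
30^128 ≡ 39^2 = 1521 ≡ 8 (mod 89)
30^256 ≡ 8^2 = 64 (mod 89)
30^331 = 30^256 * 30^64 * 30^8 * 30^2 * 30^1 ≡ 64 * 39 * 32 * 10 * 30 (mod 89).
Accumulate the product:
64 * 39 = 2496 ≡ 4
4 * 32 = 128 ≡ 39
39 * 10 = 390 ≡ 34
34 * 30 = 1020 ≡ 41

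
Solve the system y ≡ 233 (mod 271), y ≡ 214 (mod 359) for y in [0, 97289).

38986

271⁻¹ mod 359: 271*257 ≡ 1 (mod 359), so 271⁻¹ ≡ 257.
y = 233 + 271*((214 − 233)*257 mod 359) = 233 + 271*143 = 38986.
Check: 38986 mod 271 = 233, 38986 mod 359 = 214. ✓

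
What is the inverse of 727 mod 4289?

4289 = 5*727 + 654
727 = 1*654 + 73
654 = 8*73 + 70
73 = 1*70 + 3
70 = 23*3 + 1
3 = 3*1 + 0
gcd(727, 4289) = 1, so the inverse exists.
Back-substitute for 1:
1 = 1*70 − 23*3
  = −23*73 + 24*70
  = 24*654 − 215*73
  = −215*727 + 239*654
  = 239*4289 − 1410*727
So 727⁻¹ ≡ −1410 ≡ 2879 (mod 4289).

2879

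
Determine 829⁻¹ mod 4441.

Run the extended Euclidean algorithm:
4441 = 5*829 + 296
829 = 2*296 + 237
296 = 1*237 + 59
237 = 4*59 + 1
59 = 59*1 + 0
gcd(829, 4441) = 1, so the inverse exists.
Back-substitute for 1:
1 = 1*237 − 4*59
  = −4*296 + 5*237
  = 5*829 − 14*296
  = −14*4441 + 75*829
So 829⁻¹ ≡ 75 (mod 4441).

75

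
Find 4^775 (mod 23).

Compute successive squares:
775 in binary is 1100000111, i.e. 775 = 512 + 256 + 4 + 2 + 1.
4^1 ≡ 4 (mod 23)
4^2 ≡ 4^2 = 16 (mod 23)
4^4 ≡ 16^2 = 256 ≡ 3 (mod 23)
4^8 ≡ 3^2 = 9 (mod 23)
4^16 ≡ 9^2 = 81 ≡ 12 (mod 23)
4^32 ≡ 12^2 = 144 ≡ 6 (mod 23)
4^64 ≡ 6^2 = 36 ≡ 13 (mod 23)
4^128 ≡ 13^2 = 169 ≡ 8 (mod 23)
4^256 ≡ 8^2 = 64 ≡ 18 (mod 23)
4^512 ≡ 18^2 = 324 ≡ 2 (mod 23)
4^775 = 4^512 × 4^256 × 4^4 × 4^2 × 4^1 ≡ 2 × 18 × 3 × 16 × 4 (mod 23).
Accumulate the product:
2 × 18 = 36 ≡ 13
13 × 3 = 39 ≡ 16
16 × 16 = 256 ≡ 3
3 × 4 = 12

12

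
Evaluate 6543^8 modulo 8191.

1048

6543^1 ≡ 6543 (mod 8191)
6543^2 ≡ 6543^2 = 42810849 ≡ 4683 (mod 8191)
6543^4 ≡ 4683^2 = 21930489 ≡ 3182 (mod 8191)
6543^8 ≡ 3182^2 = 10125124 ≡ 1048 (mod 8191)
So 6543^8 ≡ 1048 (mod 8191).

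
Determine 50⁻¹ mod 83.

5

83 = 1·50 + 33
50 = 1·33 + 17
33 = 1·17 + 16
17 = 1·16 + 1
16 = 16·1 + 0
gcd(50, 83) = 1, so the inverse exists.
Bézout: 1 = −3·83 + 5·50.
So 50⁻¹ ≡ 5 (mod 83).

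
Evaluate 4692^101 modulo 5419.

1803

Compute successive squares:
101 in binary is 1100101, i.e. 101 = 64 + 32 + 4 + 1.
4692^1 ≡ 4692 (mod 5419)
4692^2 ≡ 4692^2 = 22014864 ≡ 2886 (mod 5419)
4692^4 ≡ 2886^2 = 8328996 ≡ 5412 (mod 5419)
4692^8 ≡ 5412^2 = 29289744 ≡ 49 (mod 5419)
4692^16 ≡ 49^2 = 2401 (mod 5419)
4692^32 ≡ 2401^2 = 5764801 ≡ 4404 (mod 5419)
4692^64 ≡ 4404^2 = 19395216 ≡ 615 (mod 5419)
4692^101 = 4692^64 × 4692^32 × 4692^4 × 4692^1 ≡ 615 × 4404 × 5412 × 4692 (mod 5419).
Accumulate the product:
615 × 4404 = 2708460 ≡ 4379
4379 × 5412 = 23699148 ≡ 1861
1861 × 4692 = 8731812 ≡ 1803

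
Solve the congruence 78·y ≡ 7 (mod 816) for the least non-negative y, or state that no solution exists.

gcd(78, 816) = 6, and 6 does not divide 7.
So the congruence has no solution.

no solution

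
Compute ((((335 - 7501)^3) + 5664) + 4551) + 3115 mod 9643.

335 - 7501 = -7166 ≡ 2477 (mod 9643)
(2477)^3 ≡ 9471 (mod 9643)
9471 + 5664 = 15135 ≡ 5492 (mod 9643)
5492 + 4551 = 10043 ≡ 400 (mod 9643)
400 + 3115 = 3515

3515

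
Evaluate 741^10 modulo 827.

287

Using repeated squaring:
741^1 ≡ 741 (mod 827)
741^2 ≡ 741^2 = 549081 ≡ 780 (mod 827)
741^4 ≡ 780^2 = 608400 ≡ 555 (mod 827)
741^8 ≡ 555^2 = 308025 ≡ 381 (mod 827)
741^10 = 741^8 · 741^2 ≡ 381 · 780 (mod 827).
381 · 780 = 297180 ≡ 287 (mod 827).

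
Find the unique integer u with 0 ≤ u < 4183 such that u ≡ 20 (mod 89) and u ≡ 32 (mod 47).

643

89⁻¹ mod 47: 89*28 ≡ 1 (mod 47), so 89⁻¹ ≡ 28.
u = 20 + 89*((32 − 20)*28 mod 47) = 20 + 89*7 = 643.
Check: 643 mod 89 = 20, 643 mod 47 = 32. ✓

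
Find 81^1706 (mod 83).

1706 in binary is 11010101010, i.e. 1706 = 1024 + 512 + 128 + 32 + 8 + 2.
81^1 ≡ 81 (mod 83)
81^2 ≡ 81^2 = 6561 ≡ 4 (mod 83)
81^4 ≡ 4^2 = 16 (mod 83)
81^8 ≡ 16^2 = 256 ≡ 7 (mod 83)
81^16 ≡ 7^2 = 49 (mod 83)
81^32 ≡ 49^2 = 2401 ≡ 77 (mod 83)
81^64 ≡ 77^2 = 5929 ≡ 36 (mod 83)
81^128 ≡ 36^2 = 1296 ≡ 51 (mod 83)
81^256 ≡ 51^2 = 2601 ≡ 28 (mod 83)
81^512 ≡ 28^2 = 784 ≡ 37 (mod 83)
81^1024 ≡ 37^2 = 1369 ≡ 41 (mod 83)
81^1706 = 81^1024 × 81^512 × 81^128 × 81^32 × 81^8 × 81^2 ≡ 41 × 37 × 51 × 77 × 7 × 4 (mod 83).
Accumulate the product:
41 × 37 = 1517 ≡ 23
23 × 51 = 1173 ≡ 11
11 × 77 = 847 ≡ 17
17 × 7 = 119 ≡ 36
36 × 4 = 144 ≡ 61

61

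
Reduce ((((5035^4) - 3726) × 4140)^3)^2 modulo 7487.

(5035)^4 ≡ 6640 (mod 7487)
6640 - 3726 = 2914
2914 × 4140 = 12063960 ≡ 2403 (mod 7487)
(2403)^3 ≡ 656 (mod 7487)
(656)^2 ≡ 3577 (mod 7487)

3577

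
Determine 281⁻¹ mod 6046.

6046 = 21*281 + 145
281 = 1*145 + 136
145 = 1*136 + 9
136 = 15*9 + 1
9 = 9*1 + 0
gcd(281, 6046) = 1, so the inverse exists.
Back-substitute for 1:
1 = 1*136 − 15*9
  = −15*145 + 16*136
  = 16*281 − 31*145
  = −31*6046 + 667*281
So 281⁻¹ ≡ 667 (mod 6046).

667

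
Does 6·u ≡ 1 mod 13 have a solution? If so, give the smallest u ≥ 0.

gcd(6, 13) = 1, so a unique solution mod 13 exists.
6⁻¹ ≡ 11 (mod 13).
u ≡ 11·1 ≡ 11 (mod 13).

11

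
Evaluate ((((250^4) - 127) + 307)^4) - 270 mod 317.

(250)^4 ≡ 65 (mod 317)
65 - 127 = -62 ≡ 255 (mod 317)
255 + 307 = 562 ≡ 245 (mod 317)
(245)^4 ≡ 181 (mod 317)
181 - 270 = -89 ≡ 228 (mod 317)

228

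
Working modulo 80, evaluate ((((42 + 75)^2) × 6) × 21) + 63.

77

42 + 75 = 117 ≡ 37 (mod 80)
(37)^2 ≡ 9 (mod 80)
9 × 6 = 54
54 × 21 = 1134 ≡ 14 (mod 80)
14 + 63 = 77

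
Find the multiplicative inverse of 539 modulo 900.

359

By the extended Euclidean algorithm:
900 = 1×539 + 361
539 = 1×361 + 178
361 = 2×178 + 5
178 = 35×5 + 3
5 = 1×3 + 2
3 = 1×2 + 1
2 = 2×1 + 0
gcd(539, 900) = 1, so the inverse exists.
Back-substitute for 1:
1 = 1×3 − 1×2
  = −1×5 + 2×3
  = 2×178 − 71×5
  = −71×361 + 144×178
  = 144×539 − 215×361
  = −215×900 + 359×539
So 539⁻¹ ≡ 359 (mod 900).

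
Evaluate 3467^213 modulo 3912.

683

213 in binary is 11010101, i.e. 213 = 128 + 64 + 16 + 4 + 1.
3467^1 ≡ 3467 (mod 3912)
3467^2 ≡ 3467^2 = 12020089 ≡ 2425 (mod 3912)
3467^4 ≡ 2425^2 = 5880625 ≡ 889 (mod 3912)
3467^8 ≡ 889^2 = 790321 ≡ 97 (mod 3912)
3467^16 ≡ 97^2 = 9409 ≡ 1585 (mod 3912)
3467^32 ≡ 1585^2 = 2512225 ≡ 721 (mod 3912)
3467^64 ≡ 721^2 = 519841 ≡ 3457 (mod 3912)
3467^128 ≡ 3457^2 = 11950849 ≡ 3601 (mod 3912)
3467^213 = 3467^128 * 3467^64 * 3467^16 * 3467^4 * 3467^1 ≡ 3601 * 3457 * 1585 * 889 * 3467 (mod 3912).
Accumulate the product:
3601 * 3457 = 12448657 ≡ 673
673 * 1585 = 1066705 ≡ 2641
2641 * 889 = 2347849 ≡ 649
649 * 3467 = 2250083 ≡ 683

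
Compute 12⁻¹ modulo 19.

8

19 = 1*12 + 7
12 = 1*7 + 5
7 = 1*5 + 2
5 = 2*2 + 1
2 = 2*1 + 0
gcd(12, 19) = 1, so the inverse exists.
Bézout: 1 = −5*19 + 8*12.
So 12⁻¹ ≡ 8 (mod 19).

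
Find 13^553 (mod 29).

28

Using repeated squaring:
13^1 ≡ 13 (mod 29)
13^2 ≡ 13^2 = 169 ≡ 24 (mod 29)
13^4 ≡ 24^2 = 576 ≡ 25 (mod 29)
13^8 ≡ 25^2 = 625 ≡ 16 (mod 29)
13^16 ≡ 16^2 = 256 ≡ 24 (mod 29)
13^32 ≡ 24^2 = 576 ≡ 25 (mod 29)
13^64 ≡ 25^2 = 625 ≡ 16 (mod 29)
13^128 ≡ 16^2 = 256 ≡ 24 (mod 29)
13^256 ≡ 24^2 = 576 ≡ 25 (mod 29)
13^512 ≡ 25^2 = 625 ≡ 16 (mod 29)
13^553 = 13^512 · 13^32 · 13^8 · 13^1 ≡ 16 · 25 · 16 · 13 (mod 29).
Accumulate the product:
16 · 25 = 400 ≡ 23
23 · 16 = 368 ≡ 20
20 · 13 = 260 ≡ 28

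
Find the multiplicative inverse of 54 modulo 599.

477

599 = 11×54 + 5
54 = 10×5 + 4
5 = 1×4 + 1
4 = 4×1 + 0
gcd(54, 599) = 1, so the inverse exists.
Bézout: 1 = 11×599 − 122×54.
So 54⁻¹ ≡ −122 ≡ 477 (mod 599).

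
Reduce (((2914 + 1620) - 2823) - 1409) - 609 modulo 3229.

2922

2914 + 1620 = 4534 ≡ 1305 (mod 3229)
1305 - 2823 = -1518 ≡ 1711 (mod 3229)
1711 - 1409 = 302
302 - 609 = -307 ≡ 2922 (mod 3229)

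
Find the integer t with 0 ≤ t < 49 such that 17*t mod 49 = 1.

26

Apply the Euclidean algorithm and back-substitute:
49 = 2×17 + 15
17 = 1×15 + 2
15 = 7×2 + 1
2 = 2×1 + 0
gcd(17, 49) = 1, so the inverse exists.
Bézout: 1 = 8×49 − 23×17.
So 17⁻¹ ≡ −23 ≡ 26 (mod 49).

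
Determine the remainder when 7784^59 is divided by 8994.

By square-and-multiply:
59 in binary is 111011, i.e. 59 = 32 + 16 + 8 + 2 + 1.
7784^1 ≡ 7784 (mod 8994)
7784^2 ≡ 7784^2 = 60590656 ≡ 7072 (mod 8994)
7784^4 ≡ 7072^2 = 50013184 ≡ 6544 (mod 8994)
7784^8 ≡ 6544^2 = 42823936 ≡ 3502 (mod 8994)
7784^16 ≡ 3502^2 = 12264004 ≡ 5182 (mod 8994)
7784^32 ≡ 5182^2 = 26853124 ≡ 6034 (mod 8994)
7784^59 = 7784^32 · 7784^16 · 7784^8 · 7784^2 · 7784^1 ≡ 6034 · 5182 · 3502 · 7072 · 7784 (mod 8994).
Accumulate the product:
6034 · 5182 = 31268188 ≡ 5044
5044 · 3502 = 17664088 ≡ 8866
8866 · 7072 = 62700352 ≡ 3178
3178 · 7784 = 24737552 ≡ 4052

4052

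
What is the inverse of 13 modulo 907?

628

Apply the Euclidean algorithm and back-substitute:
907 = 69*13 + 10
13 = 1*10 + 3
10 = 3*3 + 1
3 = 3*1 + 0
gcd(13, 907) = 1, so the inverse exists.
Bézout: 1 = 4*907 − 279*13.
So 13⁻¹ ≡ −279 ≡ 628 (mod 907).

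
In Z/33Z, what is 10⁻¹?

10

Run the extended Euclidean algorithm:
33 = 3*10 + 3
10 = 3*3 + 1
3 = 3*1 + 0
gcd(10, 33) = 1, so the inverse exists.
Back-substitute for 1:
1 = 1*10 − 3*3
  = −3*33 + 10*10
So 10⁻¹ ≡ 10 (mod 33).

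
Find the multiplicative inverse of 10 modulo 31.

28

31 = 3×10 + 1
10 = 10×1 + 0
gcd(10, 31) = 1, so the inverse exists.
Back-substitute for 1:
1 = 1×31 − 3×10
So 10⁻¹ ≡ −3 ≡ 28 (mod 31).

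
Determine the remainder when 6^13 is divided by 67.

39

6^1 ≡ 6 (mod 67)
6^2 ≡ 6^2 = 36 (mod 67)
6^4 ≡ 36^2 = 1296 ≡ 23 (mod 67)
6^8 ≡ 23^2 = 529 ≡ 60 (mod 67)
6^13 = 6^8 · 6^4 · 6^1 ≡ 60 · 23 · 6 (mod 67).
Accumulate the product:
60 · 23 = 1380 ≡ 40
40 · 6 = 240 ≡ 39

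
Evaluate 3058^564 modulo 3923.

1417

Compute successive squares:
3058^1 ≡ 3058 (mod 3923)
3058^2 ≡ 3058^2 = 9351364 ≡ 2855 (mod 3923)
3058^4 ≡ 2855^2 = 8151025 ≡ 2954 (mod 3923)
3058^8 ≡ 2954^2 = 8726116 ≡ 1364 (mod 3923)
3058^16 ≡ 1364^2 = 1860496 ≡ 994 (mod 3923)
3058^32 ≡ 994^2 = 988036 ≡ 3363 (mod 3923)
3058^64 ≡ 3363^2 = 11309769 ≡ 3683 (mod 3923)
3058^128 ≡ 3683^2 = 13564489 ≡ 2678 (mod 3923)
3058^256 ≡ 2678^2 = 7171684 ≡ 440 (mod 3923)
3058^512 ≡ 440^2 = 193600 ≡ 1373 (mod 3923)
3058^564 = 3058^512 · 3058^32 · 3058^16 · 3058^4 ≡ 1373 · 3363 · 994 · 2954 (mod 3923).
Accumulate the product:
1373 · 3363 = 4617399 ≡ 28
28 · 994 = 27832 ≡ 371
371 · 2954 = 1095934 ≡ 1417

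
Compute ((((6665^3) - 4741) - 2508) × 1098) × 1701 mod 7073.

(6665)^3 ≡ 4707 (mod 7073)
4707 - 4741 = -34 ≡ 7039 (mod 7073)
7039 - 2508 = 4531
4531 × 1098 = 4975038 ≡ 2719 (mod 7073)
2719 × 1701 = 4625019 ≡ 6350 (mod 7073)

6350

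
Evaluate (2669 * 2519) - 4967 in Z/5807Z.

2669 * 2519 = 6723211 ≡ 4512 (mod 5807)
4512 - 4967 = -455 ≡ 5352 (mod 5807)

5352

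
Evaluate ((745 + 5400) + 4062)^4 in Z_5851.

3249

745 + 5400 = 6145 ≡ 294 (mod 5851)
294 + 4062 = 4356
(4356)^4 ≡ 3249 (mod 5851)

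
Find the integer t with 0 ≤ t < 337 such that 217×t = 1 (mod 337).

205

337 = 1×217 + 120
217 = 1×120 + 97
120 = 1×97 + 23
97 = 4×23 + 5
23 = 4×5 + 3
5 = 1×3 + 2
3 = 1×2 + 1
2 = 2×1 + 0
gcd(217, 337) = 1, so the inverse exists.
Bézout: 1 = 85×337 − 132×217.
So 217⁻¹ ≡ −132 ≡ 205 (mod 337).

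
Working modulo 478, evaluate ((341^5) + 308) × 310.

(341)^5 ≡ 121 (mod 478)
121 + 308 = 429
429 × 310 = 132990 ≡ 106 (mod 478)

106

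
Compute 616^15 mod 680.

336

Using repeated squaring:
616^1 ≡ 616 (mod 680)
616^2 ≡ 616^2 = 379456 ≡ 16 (mod 680)
616^4 ≡ 16^2 = 256 (mod 680)
616^8 ≡ 256^2 = 65536 ≡ 256 (mod 680)
616^15 = 616^8 · 616^4 · 616^2 · 616^1 ≡ 256 · 256 · 16 · 616 (mod 680).
Accumulate the product:
256 · 256 = 65536 ≡ 256
256 · 16 = 4096 ≡ 16
16 · 616 = 9856 ≡ 336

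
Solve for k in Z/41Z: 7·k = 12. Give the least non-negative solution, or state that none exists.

31

gcd(7, 41) = 1, so a unique solution mod 41 exists.
7⁻¹ ≡ 6 (mod 41).
k ≡ 6·12 ≡ 31 (mod 41).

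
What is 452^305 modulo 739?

11

Using repeated squaring:
305 in binary is 100110001, i.e. 305 = 256 + 32 + 16 + 1.
452^1 ≡ 452 (mod 739)
452^2 ≡ 452^2 = 204304 ≡ 340 (mod 739)
452^4 ≡ 340^2 = 115600 ≡ 316 (mod 739)
452^8 ≡ 316^2 = 99856 ≡ 91 (mod 739)
452^16 ≡ 91^2 = 8281 ≡ 152 (mod 739)
452^32 ≡ 152^2 = 23104 ≡ 195 (mod 739)
452^64 ≡ 195^2 = 38025 ≡ 336 (mod 739)
452^128 ≡ 336^2 = 112896 ≡ 568 (mod 739)
452^256 ≡ 568^2 = 322624 ≡ 420 (mod 739)
452^305 = 452^256 * 452^32 * 452^16 * 452^1 ≡ 420 * 195 * 152 * 452 (mod 739).
Accumulate the product:
420 * 195 = 81900 ≡ 610
610 * 152 = 92720 ≡ 345
345 * 452 = 155940 ≡ 11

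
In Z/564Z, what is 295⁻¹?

499

564 = 1*295 + 269
295 = 1*269 + 26
269 = 10*26 + 9
26 = 2*9 + 8
9 = 1*8 + 1
8 = 8*1 + 0
gcd(295, 564) = 1, so the inverse exists.
Back-substitute for 1:
1 = 1*9 − 1*8
  = −1*26 + 3*9
  = 3*269 − 31*26
  = −31*295 + 34*269
  = 34*564 − 65*295
So 295⁻¹ ≡ −65 ≡ 499 (mod 564).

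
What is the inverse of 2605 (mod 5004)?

3085

5004 = 1*2605 + 2399
2605 = 1*2399 + 206
2399 = 11*206 + 133
206 = 1*133 + 73
133 = 1*73 + 60
73 = 1*60 + 13
60 = 4*13 + 8
13 = 1*8 + 5
8 = 1*5 + 3
5 = 1*3 + 2
3 = 1*2 + 1
2 = 2*1 + 0
gcd(2605, 5004) = 1, so the inverse exists.
Back-substitute for 1:
1 = 1*3 − 1*2
  = −1*5 + 2*3
  = 2*8 − 3*5
  = −3*13 + 5*8
  = 5*60 − 23*13
  = −23*73 + 28*60
  = 28*133 − 51*73
  = −51*206 + 79*133
  = 79*2399 − 920*206
  = −920*2605 + 999*2399
  = 999*5004 − 1919*2605
So 2605⁻¹ ≡ −1919 ≡ 3085 (mod 5004).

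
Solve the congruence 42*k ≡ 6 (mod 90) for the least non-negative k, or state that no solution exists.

13

gcd(42, 90) = 6, and 6 | 6, so solutions exist.
Divide through by 6: 7*k = 1 (mod 15).
7⁻¹ ≡ 13 (mod 15).
k ≡ 13*1 ≡ 13 (mod 15).
The smallest non-negative solution is k = 13.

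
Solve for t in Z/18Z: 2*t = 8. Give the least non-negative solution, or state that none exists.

gcd(2, 18) = 2, and 2 | 8, so solutions exist.
Divide through by 2: 1*t mod 9 = 4.
1⁻¹ ≡ 1 (mod 9).
t ≡ 1*4 ≡ 4 (mod 9).
The smallest non-negative solution is t = 4.

4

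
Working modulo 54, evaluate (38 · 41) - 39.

38 · 41 = 1558 ≡ 46 (mod 54)
46 - 39 = 7

7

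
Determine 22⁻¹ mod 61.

Run the extended Euclidean algorithm:
61 = 2×22 + 17
22 = 1×17 + 5
17 = 3×5 + 2
5 = 2×2 + 1
2 = 2×1 + 0
gcd(22, 61) = 1, so the inverse exists.
Back-substitute for 1:
1 = 1×5 − 2×2
  = −2×17 + 7×5
  = 7×22 − 9×17
  = −9×61 + 25×22
So 22⁻¹ ≡ 25 (mod 61).

25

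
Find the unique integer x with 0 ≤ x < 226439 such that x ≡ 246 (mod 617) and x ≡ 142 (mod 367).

617⁻¹ mod 367: 617*69 ≡ 1 (mod 367), so 617⁻¹ ≡ 69.
x = 246 + 617*((142 − 246)*69 mod 367) = 246 + 617*164 = 101434.

101434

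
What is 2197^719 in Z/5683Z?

531

719 in binary is 1011001111, i.e. 719 = 512 + 128 + 64 + 8 + 4 + 2 + 1.
2197^1 ≡ 2197 (mod 5683)
2197^2 ≡ 2197^2 = 4826809 ≡ 1942 (mod 5683)
2197^4 ≡ 1942^2 = 3771364 ≡ 3535 (mod 5683)
2197^8 ≡ 3535^2 = 12496225 ≡ 4991 (mod 5683)
2197^16 ≡ 4991^2 = 24910081 ≡ 1492 (mod 5683)
2197^32 ≡ 1492^2 = 2226064 ≡ 4011 (mod 5683)
2197^64 ≡ 4011^2 = 16088121 ≡ 5231 (mod 5683)
2197^128 ≡ 5231^2 = 27363361 ≡ 5399 (mod 5683)
2197^256 ≡ 5399^2 = 29149201 ≡ 1094 (mod 5683)
2197^512 ≡ 1094^2 = 1196836 ≡ 3406 (mod 5683)
2197^719 = 2197^512 * 2197^128 * 2197^64 * 2197^8 * 2197^4 * 2197^2 * 2197^1 ≡ 3406 * 5399 * 5231 * 4991 * 3535 * 1942 * 2197 (mod 5683).
Accumulate the product:
3406 * 5399 = 18388994 ≡ 4489
4489 * 5231 = 23481959 ≡ 5486
5486 * 4991 = 27380626 ≡ 5615
5615 * 3535 = 19849025 ≡ 3989
3989 * 1942 = 7746638 ≡ 709
709 * 2197 = 1557673 ≡ 531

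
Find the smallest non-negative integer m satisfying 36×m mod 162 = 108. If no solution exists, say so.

gcd(36, 162) = 18, and 18 | 108, so solutions exist.
Divide through by 18: 2×m mod 9 = 6.
2⁻¹ ≡ 5 (mod 9).
m ≡ 5×6 ≡ 3 (mod 9).
The smallest non-negative solution is m = 3.

3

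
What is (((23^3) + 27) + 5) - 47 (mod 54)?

(23)^3 ≡ 17 (mod 54)
17 + 27 = 44
44 + 5 = 49
49 - 47 = 2

2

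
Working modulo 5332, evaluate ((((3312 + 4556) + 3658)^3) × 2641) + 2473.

3312 + 4556 = 7868 ≡ 2536 (mod 5332)
2536 + 3658 = 6194 ≡ 862 (mod 5332)
(862)^3 ≡ 2760 (mod 5332)
2760 × 2641 = 7289160 ≡ 316 (mod 5332)
316 + 2473 = 2789

2789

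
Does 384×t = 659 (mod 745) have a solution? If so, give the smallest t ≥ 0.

gcd(384, 745) = 1, so a unique solution mod 745 exists.
384⁻¹ ≡ 324 (mod 745).
t ≡ 324×659 ≡ 446 (mod 745).

446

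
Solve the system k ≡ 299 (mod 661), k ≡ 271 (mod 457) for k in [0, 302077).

661⁻¹ mod 457: 661·401 ≡ 1 (mod 457), so 661⁻¹ ≡ 401.
k = 299 + 661·((271 − 299)·401 mod 457) = 299 + 661·197 = 130516.

130516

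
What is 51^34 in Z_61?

4

By square-and-multiply:
51^1 ≡ 51 (mod 61)
51^2 ≡ 51^2 = 2601 ≡ 39 (mod 61)
51^4 ≡ 39^2 = 1521 ≡ 57 (mod 61)
51^8 ≡ 57^2 = 3249 ≡ 16 (mod 61)
51^16 ≡ 16^2 = 256 ≡ 12 (mod 61)
51^32 ≡ 12^2 = 144 ≡ 22 (mod 61)
51^34 = 51^32 * 51^2 ≡ 22 * 39 (mod 61).
22 * 39 = 858 ≡ 4 (mod 61).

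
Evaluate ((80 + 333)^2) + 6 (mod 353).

76

80 + 333 = 413 ≡ 60 (mod 353)
(60)^2 ≡ 70 (mod 353)
70 + 6 = 76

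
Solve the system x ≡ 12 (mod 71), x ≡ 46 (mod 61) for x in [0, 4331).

2852

71⁻¹ mod 61: 71×55 ≡ 1 (mod 61), so 71⁻¹ ≡ 55.
x = 12 + 71×((46 − 12)×55 mod 61) = 12 + 71×40 = 2852.
Check: 2852 mod 71 = 12, 2852 mod 61 = 46. ✓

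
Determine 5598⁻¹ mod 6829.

By the extended Euclidean algorithm:
6829 = 1×5598 + 1231
5598 = 4×1231 + 674
1231 = 1×674 + 557
674 = 1×557 + 117
557 = 4×117 + 89
117 = 1×89 + 28
89 = 3×28 + 5
28 = 5×5 + 3
5 = 1×3 + 2
3 = 1×2 + 1
2 = 2×1 + 0
gcd(5598, 6829) = 1, so the inverse exists.
Bézout: 1 = −2201×6829 + 2685×5598.
So 5598⁻¹ ≡ 2685 (mod 6829).

2685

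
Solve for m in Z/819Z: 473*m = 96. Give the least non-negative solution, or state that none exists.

66

gcd(473, 819) = 1, so a unique solution mod 819 exists.
473⁻¹ ≡ 632 (mod 819).
m ≡ 632*96 ≡ 66 (mod 819).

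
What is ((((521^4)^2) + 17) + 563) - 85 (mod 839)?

497

(521)^4 ≡ 810 (mod 839)
(810)^2 ≡ 2 (mod 839)
2 + 17 = 19
19 + 563 = 582
582 - 85 = 497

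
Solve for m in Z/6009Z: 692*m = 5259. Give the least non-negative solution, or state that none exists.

2274

gcd(692, 6009) = 1, so a unique solution mod 6009 exists.
692⁻¹ ≡ 686 (mod 6009).
m ≡ 686*5259 ≡ 2274 (mod 6009).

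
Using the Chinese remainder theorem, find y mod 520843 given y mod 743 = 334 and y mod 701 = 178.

369605

743⁻¹ mod 701: 743*217 ≡ 1 (mod 701), so 743⁻¹ ≡ 217.
y = 334 + 743*((178 − 334)*217 mod 701) = 334 + 743*497 = 369605.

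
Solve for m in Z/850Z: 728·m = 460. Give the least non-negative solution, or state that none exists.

gcd(728, 850) = 2, and 2 | 460, so solutions exist.
Divide through by 2: 364·m ≡ 230 (mod 425).
364⁻¹ ≡ 209 (mod 425).
m ≡ 209·230 ≡ 45 (mod 425).
The smallest non-negative solution is m = 45.

45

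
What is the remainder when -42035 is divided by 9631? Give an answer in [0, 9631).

6120

-42035 = -5×9631 + 6120, so -42035 ≡ 6120 (mod 9631).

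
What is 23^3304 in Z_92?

69

3304 in binary is 110011101000, i.e. 3304 = 2048 + 1024 + 128 + 64 + 32 + 8.
23^1 ≡ 23 (mod 92)
23^2 ≡ 23^2 = 529 ≡ 69 (mod 92)
23^4 ≡ 69^2 = 4761 ≡ 69 (mod 92)
23^8 ≡ 69^2 = 4761 ≡ 69 (mod 92)
23^16 ≡ 69^2 = 4761 ≡ 69 (mod 92)
23^32 ≡ 69^2 = 4761 ≡ 69 (mod 92)
23^64 ≡ 69^2 = 4761 ≡ 69 (mod 92)
23^128 ≡ 69^2 = 4761 ≡ 69 (mod 92)
23^256 ≡ 69^2 = 4761 ≡ 69 (mod 92)
23^512 ≡ 69^2 = 4761 ≡ 69 (mod 92)
23^1024 ≡ 69^2 = 4761 ≡ 69 (mod 92)
23^2048 ≡ 69^2 = 4761 ≡ 69 (mod 92)
23^3304 = 23^2048 × 23^1024 × 23^128 × 23^64 × 23^32 × 23^8 ≡ 69 × 69 × 69 × 69 × 69 × 69 (mod 92).
Accumulate the product:
69 × 69 = 4761 ≡ 69
69 × 69 = 4761 ≡ 69
69 × 69 = 4761 ≡ 69
69 × 69 = 4761 ≡ 69
69 × 69 = 4761 ≡ 69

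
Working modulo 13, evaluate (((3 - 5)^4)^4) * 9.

3 - 5 = -2 ≡ 11 (mod 13)
(11)^4 ≡ 3 (mod 13)
(3)^4 ≡ 3 (mod 13)
3 * 9 = 27 ≡ 1 (mod 13)

1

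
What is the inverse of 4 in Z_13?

10

Apply the Euclidean algorithm and back-substitute:
13 = 3*4 + 1
4 = 4*1 + 0
gcd(4, 13) = 1, so the inverse exists.
Back-substitute for 1:
1 = 1*13 − 3*4
So 4⁻¹ ≡ −3 ≡ 10 (mod 13).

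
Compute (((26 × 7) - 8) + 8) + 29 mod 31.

26 × 7 = 182 ≡ 27 (mod 31)
27 - 8 = 19
19 + 8 = 27
27 + 29 = 56 ≡ 25 (mod 31)

25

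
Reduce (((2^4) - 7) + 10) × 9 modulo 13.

(2)^4 ≡ 3 (mod 13)
3 - 7 = -4 ≡ 9 (mod 13)
9 + 10 = 19 ≡ 6 (mod 13)
6 × 9 = 54 ≡ 2 (mod 13)

2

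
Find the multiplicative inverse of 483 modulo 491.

Run the extended Euclidean algorithm:
491 = 1×483 + 8
483 = 60×8 + 3
8 = 2×3 + 2
3 = 1×2 + 1
2 = 2×1 + 0
gcd(483, 491) = 1, so the inverse exists.
Back-substitute for 1:
1 = 1×3 − 1×2
  = −1×8 + 3×3
  = 3×483 − 181×8
  = −181×491 + 184×483
So 483⁻¹ ≡ 184 (mod 491).

184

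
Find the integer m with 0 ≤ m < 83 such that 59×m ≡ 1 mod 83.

38

By the extended Euclidean algorithm:
83 = 1·59 + 24
59 = 2·24 + 11
24 = 2·11 + 2
11 = 5·2 + 1
2 = 2·1 + 0
gcd(59, 83) = 1, so the inverse exists.
Back-substitute for 1:
1 = 1·11 − 5·2
  = −5·24 + 11·11
  = 11·59 − 27·24
  = −27·83 + 38·59
So 59⁻¹ ≡ 38 (mod 83).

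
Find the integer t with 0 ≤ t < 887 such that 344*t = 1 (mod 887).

887 = 2×344 + 199
344 = 1×199 + 145
199 = 1×145 + 54
145 = 2×54 + 37
54 = 1×37 + 17
37 = 2×17 + 3
17 = 5×3 + 2
3 = 1×2 + 1
2 = 2×1 + 0
gcd(344, 887) = 1, so the inverse exists.
Back-substitute for 1:
1 = 1×3 − 1×2
  = −1×17 + 6×3
  = 6×37 − 13×17
  = −13×54 + 19×37
  = 19×145 − 51×54
  = −51×199 + 70×145
  = 70×344 − 121×199
  = −121×887 + 312×344
So 344⁻¹ ≡ 312 (mod 887).

312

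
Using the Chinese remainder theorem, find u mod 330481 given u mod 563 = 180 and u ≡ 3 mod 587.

563⁻¹ mod 587: 563×269 ≡ 1 (mod 587), so 563⁻¹ ≡ 269.
u = 180 + 563×((3 − 180)×269 mod 587) = 180 + 563×521 = 293503.

293503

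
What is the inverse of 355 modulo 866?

705

866 = 2×355 + 156
355 = 2×156 + 43
156 = 3×43 + 27
43 = 1×27 + 16
27 = 1×16 + 11
16 = 1×11 + 5
11 = 2×5 + 1
5 = 5×1 + 0
gcd(355, 866) = 1, so the inverse exists.
Bézout: 1 = 66×866 − 161×355.
So 355⁻¹ ≡ −161 ≡ 705 (mod 866).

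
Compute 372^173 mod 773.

372^1 ≡ 372 (mod 773)
372^2 ≡ 372^2 = 138384 ≡ 17 (mod 773)
372^4 ≡ 17^2 = 289 (mod 773)
372^8 ≡ 289^2 = 83521 ≡ 37 (mod 773)
372^16 ≡ 37^2 = 1369 ≡ 596 (mod 773)
372^32 ≡ 596^2 = 355216 ≡ 409 (mod 773)
372^64 ≡ 409^2 = 167281 ≡ 313 (mod 773)
372^128 ≡ 313^2 = 97969 ≡ 571 (mod 773)
372^173 = 372^128 · 372^32 · 372^8 · 372^4 · 372^1 ≡ 571 · 409 · 37 · 289 · 372 (mod 773).
Accumulate the product:
571 · 409 = 233539 ≡ 93
93 · 37 = 3441 ≡ 349
349 · 289 = 100861 ≡ 371
371 · 372 = 138012 ≡ 418

418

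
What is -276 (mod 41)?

-276 = -7*41 + 11, so -276 ≡ 11 (mod 41).

11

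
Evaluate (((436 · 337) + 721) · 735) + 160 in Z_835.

165

436 · 337 = 146932 ≡ 807 (mod 835)
807 + 721 = 1528 ≡ 693 (mod 835)
693 · 735 = 509355 ≡ 5 (mod 835)
5 + 160 = 165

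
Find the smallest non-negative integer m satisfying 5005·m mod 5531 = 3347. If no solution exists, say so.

5430

gcd(5005, 5531) = 1, so a unique solution mod 5531 exists.
5005⁻¹ ≡ 347 (mod 5531).
m ≡ 347·3347 ≡ 5430 (mod 5531).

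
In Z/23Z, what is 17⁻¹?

23 = 1*17 + 6
17 = 2*6 + 5
6 = 1*5 + 1
5 = 5*1 + 0
gcd(17, 23) = 1, so the inverse exists.
Back-substitute for 1:
1 = 1*6 − 1*5
  = −1*17 + 3*6
  = 3*23 − 4*17
So 17⁻¹ ≡ −4 ≡ 19 (mod 23).

19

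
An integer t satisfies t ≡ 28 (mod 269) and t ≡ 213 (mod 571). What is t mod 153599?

15630

269⁻¹ mod 571: 269*346 ≡ 1 (mod 571), so 269⁻¹ ≡ 346.
t = 28 + 269*((213 − 28)*346 mod 571) = 28 + 269*58 = 15630.
Check: 15630 mod 269 = 28, 15630 mod 571 = 213. ✓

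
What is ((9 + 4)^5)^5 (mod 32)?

9 + 4 = 13
(13)^5 ≡ 29 (mod 32)
(29)^5 ≡ 13 (mod 32)

13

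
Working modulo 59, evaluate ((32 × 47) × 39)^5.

32 × 47 = 1504 ≡ 29 (mod 59)
29 × 39 = 1131 ≡ 10 (mod 59)
(10)^5 ≡ 54 (mod 59)

54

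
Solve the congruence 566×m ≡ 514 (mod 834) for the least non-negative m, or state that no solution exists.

107

gcd(566, 834) = 2, and 2 | 514, so solutions exist.
Divide through by 2: 283×m ≡ 257 mod 417.
283⁻¹ ≡ 28 (mod 417).
m ≡ 28×257 ≡ 107 (mod 417).
The smallest non-negative solution is m = 107.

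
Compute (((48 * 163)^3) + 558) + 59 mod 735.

686

48 * 163 = 7824 ≡ 474 (mod 735)
(474)^3 ≡ 69 (mod 735)
69 + 558 = 627
627 + 59 = 686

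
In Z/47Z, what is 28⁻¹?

42

Apply the Euclidean algorithm and back-substitute:
47 = 1×28 + 19
28 = 1×19 + 9
19 = 2×9 + 1
9 = 9×1 + 0
gcd(28, 47) = 1, so the inverse exists.
Back-substitute for 1:
1 = 1×19 − 2×9
  = −2×28 + 3×19
  = 3×47 − 5×28
So 28⁻¹ ≡ −5 ≡ 42 (mod 47).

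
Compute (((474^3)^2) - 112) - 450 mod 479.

214

(474)^3 ≡ 354 (mod 479)
(354)^2 ≡ 297 (mod 479)
297 - 112 = 185
185 - 450 = -265 ≡ 214 (mod 479)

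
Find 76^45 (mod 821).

45 in binary is 101101, i.e. 45 = 32 + 8 + 4 + 1.
76^1 ≡ 76 (mod 821)
76^2 ≡ 76^2 = 5776 ≡ 29 (mod 821)
76^4 ≡ 29^2 = 841 ≡ 20 (mod 821)
76^8 ≡ 20^2 = 400 (mod 821)
76^16 ≡ 400^2 = 160000 ≡ 726 (mod 821)
76^32 ≡ 726^2 = 527076 ≡ 815 (mod 821)
76^45 = 76^32 × 76^8 × 76^4 × 76^1 ≡ 815 × 400 × 20 × 76 (mod 821).
Accumulate the product:
815 × 400 = 326000 ≡ 63
63 × 20 = 1260 ≡ 439
439 × 76 = 33364 ≡ 524

524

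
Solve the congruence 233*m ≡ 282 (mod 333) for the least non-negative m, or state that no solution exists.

gcd(233, 333) = 1, so a unique solution mod 333 exists.
233⁻¹ ≡ 323 (mod 333).
m ≡ 323*282 ≡ 177 (mod 333).

177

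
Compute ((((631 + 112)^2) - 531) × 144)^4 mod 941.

631 + 112 = 743
(743)^2 ≡ 623 (mod 941)
623 - 531 = 92
92 × 144 = 13248 ≡ 74 (mod 941)
(74)^4 ≡ 670 (mod 941)

670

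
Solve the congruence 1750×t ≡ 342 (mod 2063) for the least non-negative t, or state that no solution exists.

gcd(1750, 2063) = 1, so a unique solution mod 2063 exists.
1750⁻¹ ≡ 145 (mod 2063).
t ≡ 145×342 ≡ 78 (mod 2063).

78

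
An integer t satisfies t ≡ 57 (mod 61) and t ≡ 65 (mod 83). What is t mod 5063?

61⁻¹ mod 83: 61·49 ≡ 1 (mod 83), so 61⁻¹ ≡ 49.
t = 57 + 61·((65 − 57)·49 mod 83) = 57 + 61·60 = 3717.

3717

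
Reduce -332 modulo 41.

37

-332 = -9*41 + 37, so -332 ≡ 37 (mod 41).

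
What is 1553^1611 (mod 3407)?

3306

Using repeated squaring:
1611 in binary is 11001001011, i.e. 1611 = 1024 + 512 + 64 + 8 + 2 + 1.
1553^1 ≡ 1553 (mod 3407)
1553^2 ≡ 1553^2 = 2411809 ≡ 3060 (mod 3407)
1553^4 ≡ 3060^2 = 9363600 ≡ 1164 (mod 3407)
1553^8 ≡ 1164^2 = 1354896 ≡ 2317 (mod 3407)
1553^16 ≡ 2317^2 = 5368489 ≡ 2464 (mod 3407)
1553^32 ≡ 2464^2 = 6071296 ≡ 22 (mod 3407)
1553^64 ≡ 22^2 = 484 (mod 3407)
1553^128 ≡ 484^2 = 234256 ≡ 2580 (mod 3407)
1553^256 ≡ 2580^2 = 6656400 ≡ 2529 (mod 3407)
1553^512 ≡ 2529^2 = 6395841 ≡ 902 (mod 3407)
1553^1024 ≡ 902^2 = 813604 ≡ 2738 (mod 3407)
1553^1611 = 1553^1024 × 1553^512 × 1553^64 × 1553^8 × 1553^2 × 1553^1 ≡ 2738 × 902 × 484 × 2317 × 3060 × 1553 (mod 3407).
Accumulate the product:
2738 × 902 = 2469676 ≡ 3008
3008 × 484 = 1455872 ≡ 1083
1083 × 2317 = 2509311 ≡ 1759
1759 × 3060 = 5382540 ≡ 2887
2887 × 1553 = 4483511 ≡ 3306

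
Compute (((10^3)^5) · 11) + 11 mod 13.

0

(10)^3 ≡ 12 (mod 13)
(12)^5 ≡ 12 (mod 13)
12 · 11 = 132 ≡ 2 (mod 13)
2 + 11 = 13 ≡ 0 (mod 13)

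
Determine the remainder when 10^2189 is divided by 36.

28

By square-and-multiply:
2189 in binary is 100010001101, i.e. 2189 = 2048 + 128 + 8 + 4 + 1.
10^1 ≡ 10 (mod 36)
10^2 ≡ 10^2 = 100 ≡ 28 (mod 36)
10^4 ≡ 28^2 = 784 ≡ 28 (mod 36)
10^8 ≡ 28^2 = 784 ≡ 28 (mod 36)
10^16 ≡ 28^2 = 784 ≡ 28 (mod 36)
10^32 ≡ 28^2 = 784 ≡ 28 (mod 36)
10^64 ≡ 28^2 = 784 ≡ 28 (mod 36)
10^128 ≡ 28^2 = 784 ≡ 28 (mod 36)
10^256 ≡ 28^2 = 784 ≡ 28 (mod 36)
10^512 ≡ 28^2 = 784 ≡ 28 (mod 36)
10^1024 ≡ 28^2 = 784 ≡ 28 (mod 36)
10^2048 ≡ 28^2 = 784 ≡ 28 (mod 36)
10^2189 = 10^2048 × 10^128 × 10^8 × 10^4 × 10^1 ≡ 28 × 28 × 28 × 28 × 10 (mod 36).
Accumulate the product:
28 × 28 = 784 ≡ 28
28 × 28 = 784 ≡ 28
28 × 28 = 784 ≡ 28
28 × 10 = 280 ≡ 28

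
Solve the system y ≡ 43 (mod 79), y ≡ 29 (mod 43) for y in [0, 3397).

201

79⁻¹ mod 43: 79*6 ≡ 1 (mod 43), so 79⁻¹ ≡ 6.
y = 43 + 79*((29 − 43)*6 mod 43) = 43 + 79*2 = 201.
Check: 201 mod 79 = 43, 201 mod 43 = 29. ✓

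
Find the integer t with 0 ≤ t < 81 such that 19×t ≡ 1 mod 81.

64

Run the extended Euclidean algorithm:
81 = 4*19 + 5
19 = 3*5 + 4
5 = 1*4 + 1
4 = 4*1 + 0
gcd(19, 81) = 1, so the inverse exists.
Bézout: 1 = 4*81 − 17*19.
So 19⁻¹ ≡ −17 ≡ 64 (mod 81).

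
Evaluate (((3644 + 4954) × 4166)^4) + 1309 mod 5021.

4717

3644 + 4954 = 8598 ≡ 3577 (mod 5021)
3577 × 4166 = 14901782 ≡ 4475 (mod 5021)
(4475)^4 ≡ 3408 (mod 5021)
3408 + 1309 = 4717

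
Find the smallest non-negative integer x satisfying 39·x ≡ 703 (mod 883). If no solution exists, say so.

gcd(39, 883) = 1, so a unique solution mod 883 exists.
39⁻¹ ≡ 317 (mod 883).
x ≡ 317·703 ≡ 335 (mod 883).

335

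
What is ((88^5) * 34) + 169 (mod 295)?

61

(88)^5 ≡ 153 (mod 295)
153 * 34 = 5202 ≡ 187 (mod 295)
187 + 169 = 356 ≡ 61 (mod 295)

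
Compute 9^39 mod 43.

21

9^1 ≡ 9 (mod 43)
9^2 ≡ 9^2 = 81 ≡ 38 (mod 43)
9^4 ≡ 38^2 = 1444 ≡ 25 (mod 43)
9^8 ≡ 25^2 = 625 ≡ 23 (mod 43)
9^16 ≡ 23^2 = 529 ≡ 13 (mod 43)
9^32 ≡ 13^2 = 169 ≡ 40 (mod 43)
9^39 = 9^32 · 9^4 · 9^2 · 9^1 ≡ 40 · 25 · 38 · 9 (mod 43).
Accumulate the product:
40 · 25 = 1000 ≡ 11
11 · 38 = 418 ≡ 31
31 · 9 = 279 ≡ 21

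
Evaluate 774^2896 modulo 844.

2896 in binary is 101101010000, i.e. 2896 = 2048 + 512 + 256 + 64 + 16.
774^1 ≡ 774 (mod 844)
774^2 ≡ 774^2 = 599076 ≡ 680 (mod 844)
774^4 ≡ 680^2 = 462400 ≡ 732 (mod 844)
774^8 ≡ 732^2 = 535824 ≡ 728 (mod 844)
774^16 ≡ 728^2 = 529984 ≡ 796 (mod 844)
774^32 ≡ 796^2 = 633616 ≡ 616 (mod 844)
774^64 ≡ 616^2 = 379456 ≡ 500 (mod 844)
774^128 ≡ 500^2 = 250000 ≡ 176 (mod 844)
774^256 ≡ 176^2 = 30976 ≡ 592 (mod 844)
774^512 ≡ 592^2 = 350464 ≡ 204 (mod 844)
774^1024 ≡ 204^2 = 41616 ≡ 260 (mod 844)
774^2048 ≡ 260^2 = 67600 ≡ 80 (mod 844)
774^2896 = 774^2048 * 774^512 * 774^256 * 774^64 * 774^16 ≡ 80 * 204 * 592 * 500 * 796 (mod 844).
Accumulate the product:
80 * 204 = 16320 ≡ 284
284 * 592 = 168128 ≡ 172
172 * 500 = 86000 ≡ 756
756 * 796 = 601776 ≡ 4

4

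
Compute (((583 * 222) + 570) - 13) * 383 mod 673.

583 * 222 = 129426 ≡ 210 (mod 673)
210 + 570 = 780 ≡ 107 (mod 673)
107 - 13 = 94
94 * 383 = 36002 ≡ 333 (mod 673)

333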